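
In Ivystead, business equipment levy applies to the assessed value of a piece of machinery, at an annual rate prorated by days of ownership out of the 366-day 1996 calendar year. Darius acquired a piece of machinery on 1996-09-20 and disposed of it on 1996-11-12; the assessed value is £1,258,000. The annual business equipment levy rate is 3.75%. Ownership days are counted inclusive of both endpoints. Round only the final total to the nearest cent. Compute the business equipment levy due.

Days held (1996-09-20 to 1996-11-12): 54 out of 366
Tax = £1,258,000 × 3.75% × 54/366 = £6,960.2459

£6,960.25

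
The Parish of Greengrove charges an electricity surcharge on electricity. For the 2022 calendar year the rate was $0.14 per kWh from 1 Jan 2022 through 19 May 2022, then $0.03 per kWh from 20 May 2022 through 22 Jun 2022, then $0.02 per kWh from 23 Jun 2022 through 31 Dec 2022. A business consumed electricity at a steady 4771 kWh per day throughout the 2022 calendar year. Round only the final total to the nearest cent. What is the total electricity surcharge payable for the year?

$116030.72

1 Jan – 19 May 2022: 139 days × 4771 kWh/day = 663,169 kWh at $0.14/kWh → $92843.66
20 May – 22 Jun 2022: 34 days × 4771 kWh/day = 162,214 kWh at $0.03/kWh → $4866.42
23 Jun – 31 Dec 2022: 192 days × 4771 kWh/day = 916,032 kWh at $0.02/kWh → $18320.64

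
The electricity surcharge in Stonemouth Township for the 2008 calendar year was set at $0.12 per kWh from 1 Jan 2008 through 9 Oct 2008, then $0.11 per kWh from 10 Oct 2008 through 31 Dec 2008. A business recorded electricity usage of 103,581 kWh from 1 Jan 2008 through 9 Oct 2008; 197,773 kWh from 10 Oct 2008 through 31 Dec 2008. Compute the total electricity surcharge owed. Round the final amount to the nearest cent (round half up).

1 Jan – 9 Oct 2008: 103,581 kWh at $0.12/kWh → $12,429.72
10 Oct – 31 Dec 2008: 197,773 kWh at $0.11/kWh → $21,755.03

$34,184.75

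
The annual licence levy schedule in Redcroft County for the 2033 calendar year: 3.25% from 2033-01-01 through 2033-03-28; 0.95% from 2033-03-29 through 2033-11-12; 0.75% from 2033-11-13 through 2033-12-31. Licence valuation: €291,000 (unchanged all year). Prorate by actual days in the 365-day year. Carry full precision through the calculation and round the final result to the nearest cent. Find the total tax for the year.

2033-01-01 to 2033-03-28: 87 days at 3.25% → €291,000 × 3.25% × 87/365 = €2,254.2534
2033-03-29 to 2033-11-12: 229 days at 0.95% → €291,000 × 0.95% × 229/365 = €1,734.4397
2033-11-13 to 2033-12-31: 49 days at 0.75% → €291,000 × 0.75% × 49/365 = €292.9932
Total = €4,281.6863

€4,281.69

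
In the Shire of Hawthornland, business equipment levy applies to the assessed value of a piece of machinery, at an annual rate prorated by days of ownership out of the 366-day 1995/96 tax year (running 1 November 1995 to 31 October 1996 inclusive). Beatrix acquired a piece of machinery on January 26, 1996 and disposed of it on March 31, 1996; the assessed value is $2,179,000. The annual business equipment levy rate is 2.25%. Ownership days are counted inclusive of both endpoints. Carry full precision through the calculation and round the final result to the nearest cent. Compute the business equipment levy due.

$8,841.02

Days held (January 26 – March 31, 1996): 66 out of 366
Tax = $2,179,000 × 2.25% × 66/366 = $8,841.0246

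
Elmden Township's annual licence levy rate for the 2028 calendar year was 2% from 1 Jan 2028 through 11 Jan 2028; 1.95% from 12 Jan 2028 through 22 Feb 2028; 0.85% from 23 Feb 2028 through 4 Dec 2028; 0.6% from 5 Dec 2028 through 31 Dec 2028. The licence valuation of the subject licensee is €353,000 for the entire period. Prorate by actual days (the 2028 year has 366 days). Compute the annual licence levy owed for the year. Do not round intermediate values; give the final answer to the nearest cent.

€3,502.99

1 Jan – 11 Jan 2028: 11 days at 2% → €353,000 × 2% × 11/366 = €212.1858
12 Jan – 22 Feb 2028: 42 days at 1.95% → €353,000 × 1.95% × 42/366 = €789.9098
23 Feb – 4 Dec 2028: 286 days at 0.85% → €353,000 × 0.85% × 286/366 = €2,344.6530
5 Dec – 31 Dec 2028: 27 days at 0.6% → €353,000 × 0.6% × 27/366 = €156.2459
Total = €3,502.9945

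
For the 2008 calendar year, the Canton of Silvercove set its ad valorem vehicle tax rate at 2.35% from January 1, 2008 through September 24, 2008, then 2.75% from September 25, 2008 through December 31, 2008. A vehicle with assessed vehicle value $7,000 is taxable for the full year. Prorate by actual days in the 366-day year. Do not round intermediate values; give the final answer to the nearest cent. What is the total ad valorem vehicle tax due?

$172.00

January 1 – September 24, 2008: 268 days at 2.35% → $7,000 × 2.35% × 268/366 = $120.4536
September 25 – December 31, 2008: 98 days at 2.75% → $7,000 × 2.75% × 98/366 = $51.5437
Total = $171.9973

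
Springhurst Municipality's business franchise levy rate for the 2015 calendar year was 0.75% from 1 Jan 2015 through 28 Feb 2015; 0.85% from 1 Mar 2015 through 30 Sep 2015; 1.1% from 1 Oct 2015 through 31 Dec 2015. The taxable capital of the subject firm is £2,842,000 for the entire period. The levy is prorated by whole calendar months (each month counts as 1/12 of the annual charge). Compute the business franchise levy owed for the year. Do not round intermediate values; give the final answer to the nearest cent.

1 Jan – 28 Feb 2015: 2 months at 0.75% → £2,842,000 × 0.75% × 2/12 = £3,552.5000
1 Mar – 30 Sep 2015: 7 months at 0.85% → £2,842,000 × 0.85% × 7/12 = £14,091.5833
1 Oct – 31 Dec 2015: 3 months at 1.1% → £2,842,000 × 1.1% × 3/12 = £7,815.5000
Total = £25,459.5833

£25,459.58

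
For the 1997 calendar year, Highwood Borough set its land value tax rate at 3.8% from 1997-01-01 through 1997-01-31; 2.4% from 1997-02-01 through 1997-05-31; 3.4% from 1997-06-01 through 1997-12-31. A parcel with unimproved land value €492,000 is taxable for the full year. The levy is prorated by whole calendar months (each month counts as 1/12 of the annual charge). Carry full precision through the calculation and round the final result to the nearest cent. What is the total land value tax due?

1997-01-01 to 1997-01-31: 1 month at 3.8% → €492,000 × 3.8% × 1/12 = €1,558.0000
1997-02-01 to 1997-05-31: 4 months at 2.4% → €492,000 × 2.4% × 4/12 = €3,936.0000
1997-06-01 to 1997-12-31: 7 months at 3.4% → €492,000 × 3.4% × 7/12 = €9,758.0000
Total = €15,252.0000

€15,252.00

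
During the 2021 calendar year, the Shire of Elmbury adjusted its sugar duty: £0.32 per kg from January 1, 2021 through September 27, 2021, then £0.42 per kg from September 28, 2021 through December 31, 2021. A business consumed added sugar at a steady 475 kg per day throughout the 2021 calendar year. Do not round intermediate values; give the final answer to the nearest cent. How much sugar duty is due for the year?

January 1 – September 27, 2021: 270 days × 475 kg/day = 128,250 kg at £0.32/kg → £41,040.00
September 28 – December 31, 2021: 95 days × 475 kg/day = 45,125 kg at £0.42/kg → £18,952.50

£59,992.50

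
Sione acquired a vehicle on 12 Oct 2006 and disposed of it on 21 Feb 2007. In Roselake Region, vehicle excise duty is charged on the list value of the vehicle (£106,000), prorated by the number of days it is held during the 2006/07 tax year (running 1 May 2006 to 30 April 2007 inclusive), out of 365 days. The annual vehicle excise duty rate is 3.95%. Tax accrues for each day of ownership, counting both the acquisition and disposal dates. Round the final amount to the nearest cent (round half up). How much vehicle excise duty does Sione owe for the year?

Days held (12 Oct 2006 – 21 Feb 2007): 133 out of 365
Tax = £106,000 × 3.95% × 133/365 = £1,525.6740

£1,525.67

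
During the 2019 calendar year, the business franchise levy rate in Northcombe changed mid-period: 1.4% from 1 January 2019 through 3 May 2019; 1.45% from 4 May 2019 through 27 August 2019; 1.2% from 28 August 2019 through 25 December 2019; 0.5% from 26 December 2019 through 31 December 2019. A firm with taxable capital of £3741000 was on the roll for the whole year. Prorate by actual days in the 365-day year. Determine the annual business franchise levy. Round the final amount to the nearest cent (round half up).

1 January – 3 May 2019: 123 days at 1.4% → £3741000 × 1.4% × 123/365 = £17649.3205
4 May – 27 August 2019: 116 days at 1.45% → £3741000 × 1.45% × 116/365 = £17239.3479
28 August – 25 December 2019: 120 days at 1.2% → £3741000 × 1.2% × 120/365 = £14759.0137
26 December – 31 December 2019: 6 days at 0.5% → £3741000 × 0.5% × 6/365 = £307.4795
Total = £49955.1616

£49955.16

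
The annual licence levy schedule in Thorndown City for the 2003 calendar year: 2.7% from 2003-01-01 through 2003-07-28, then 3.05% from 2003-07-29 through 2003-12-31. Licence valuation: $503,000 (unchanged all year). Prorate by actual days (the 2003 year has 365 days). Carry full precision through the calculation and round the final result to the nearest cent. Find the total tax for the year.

2003-01-01 to 2003-07-28: 209 days at 2.7% → $503,000 × 2.7% × 209/365 = $7,776.5178
2003-07-29 to 2003-12-31: 156 days at 3.05% → $503,000 × 3.05% × 156/365 = $6,556.9151
Total = $14,333.4329

$14,333.43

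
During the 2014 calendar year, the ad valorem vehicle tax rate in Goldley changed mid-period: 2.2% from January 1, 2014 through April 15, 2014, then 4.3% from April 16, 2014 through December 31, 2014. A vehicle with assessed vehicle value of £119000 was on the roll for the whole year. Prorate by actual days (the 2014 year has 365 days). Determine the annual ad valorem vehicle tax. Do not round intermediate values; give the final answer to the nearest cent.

January 1 – April 15, 2014: 105 days at 2.2% → £119000 × 2.2% × 105/365 = £753.1233
April 16 – December 31, 2014: 260 days at 4.3% → £119000 × 4.3% × 260/365 = £3644.9863
Total = £4398.1096

£4398.11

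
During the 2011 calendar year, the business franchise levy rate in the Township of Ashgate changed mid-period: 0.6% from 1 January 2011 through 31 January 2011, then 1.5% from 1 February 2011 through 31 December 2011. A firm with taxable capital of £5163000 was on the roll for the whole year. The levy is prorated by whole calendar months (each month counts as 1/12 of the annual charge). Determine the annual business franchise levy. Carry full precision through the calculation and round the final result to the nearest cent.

£73572.75

1 January – 31 January 2011: 1 month at 0.6% → £5163000 × 0.6% × 1/12 = £2581.5000
1 February – 31 December 2011: 11 months at 1.5% → £5163000 × 1.5% × 11/12 = £70991.2500
Total = £73572.7500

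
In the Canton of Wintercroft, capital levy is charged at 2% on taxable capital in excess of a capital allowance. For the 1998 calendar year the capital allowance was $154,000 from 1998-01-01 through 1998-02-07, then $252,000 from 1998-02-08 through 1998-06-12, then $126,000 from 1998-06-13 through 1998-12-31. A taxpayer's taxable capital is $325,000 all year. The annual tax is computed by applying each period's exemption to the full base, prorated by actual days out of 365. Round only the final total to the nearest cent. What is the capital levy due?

1998-01-01 to 1998-02-07: 38 days, exemption $154,000 → ($325,000 − $154,000) × 2% × 38/365 = $356.0548
1998-02-08 to 1998-06-12: 125 days, exemption $252,000 → ($325,000 − $252,000) × 2% × 125/365 = $500.0000
1998-06-13 to 1998-12-31: 202 days, exemption $126,000 → ($325,000 − $126,000) × 2% × 202/365 = $2,202.6301
Total = $3,058.6849

$3,058.68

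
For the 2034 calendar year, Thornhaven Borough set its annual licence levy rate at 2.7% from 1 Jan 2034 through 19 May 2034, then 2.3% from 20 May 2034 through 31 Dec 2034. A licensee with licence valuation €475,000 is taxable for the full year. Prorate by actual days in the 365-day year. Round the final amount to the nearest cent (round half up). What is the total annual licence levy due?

1 Jan – 19 May 2034: 139 days at 2.7% → €475,000 × 2.7% × 139/365 = €4,884.0411
20 May – 31 Dec 2034: 226 days at 2.3% → €475,000 × 2.3% × 226/365 = €6,764.5205
Total = €11,648.5616

€11,648.56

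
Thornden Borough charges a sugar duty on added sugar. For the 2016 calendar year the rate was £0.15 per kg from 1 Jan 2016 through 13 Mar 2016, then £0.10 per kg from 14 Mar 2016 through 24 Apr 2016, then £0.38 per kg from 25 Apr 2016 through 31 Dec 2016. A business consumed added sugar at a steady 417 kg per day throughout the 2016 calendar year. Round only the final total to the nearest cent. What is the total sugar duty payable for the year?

1 Jan – 13 Mar 2016: 73 days × 417 kg/day = 30,441 kg at £0.15/kg → £4,566.15
14 Mar – 24 Apr 2016: 42 days × 417 kg/day = 17,514 kg at £0.10/kg → £1,751.40
25 Apr – 31 Dec 2016: 251 days × 417 kg/day = 104,667 kg at £0.38/kg → £39,773.46

£46,091.01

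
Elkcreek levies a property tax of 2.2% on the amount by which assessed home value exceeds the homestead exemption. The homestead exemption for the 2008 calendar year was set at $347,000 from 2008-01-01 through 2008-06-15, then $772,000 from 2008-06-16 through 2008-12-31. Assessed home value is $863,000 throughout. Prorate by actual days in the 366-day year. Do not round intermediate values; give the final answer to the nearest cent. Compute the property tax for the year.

$6,268.26

2008-01-01 to 2008-06-15: 167 days, exemption $347,000 → ($863,000 − $347,000) × 2.2% × 167/366 = $5,179.7377
2008-06-16 to 2008-12-31: 199 days, exemption $772,000 → ($863,000 − $772,000) × 2.2% × 199/366 = $1,088.5191
Total = $6,268.2568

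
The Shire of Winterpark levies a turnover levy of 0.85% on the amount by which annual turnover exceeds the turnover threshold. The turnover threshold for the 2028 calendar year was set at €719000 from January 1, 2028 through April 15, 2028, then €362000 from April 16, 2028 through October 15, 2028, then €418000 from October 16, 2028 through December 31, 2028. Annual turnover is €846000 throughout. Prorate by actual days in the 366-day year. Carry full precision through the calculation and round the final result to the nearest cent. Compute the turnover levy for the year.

€3135.01

January 1 – April 15, 2028: 106 days, exemption €719000 → (€846000 − €719000) × 0.85% × 106/366 = €312.6421
April 16 – October 15, 2028: 183 days, exemption €362000 → (€846000 − €362000) × 0.85% × 183/366 = €2057.0000
October 16 – December 31, 2028: 77 days, exemption €418000 → (€846000 − €418000) × 0.85% × 77/366 = €765.3716
Total = €3135.0137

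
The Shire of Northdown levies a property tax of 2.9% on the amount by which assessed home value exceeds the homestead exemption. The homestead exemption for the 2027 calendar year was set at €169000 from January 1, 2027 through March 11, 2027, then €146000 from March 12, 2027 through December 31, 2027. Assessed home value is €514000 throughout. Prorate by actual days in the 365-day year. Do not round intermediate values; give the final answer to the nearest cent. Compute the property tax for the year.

January 1 – March 11, 2027: 70 days, exemption €169000 → (€514000 − €169000) × 2.9% × 70/365 = €1918.7671
March 12 – December 31, 2027: 295 days, exemption €146000 → (€514000 − €146000) × 2.9% × 295/365 = €8625.3151
Total = €10544.0822

€10544.08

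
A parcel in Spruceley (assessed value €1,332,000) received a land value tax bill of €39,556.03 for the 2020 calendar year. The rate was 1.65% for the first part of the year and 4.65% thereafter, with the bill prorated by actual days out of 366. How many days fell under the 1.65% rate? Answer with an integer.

205 days

Let d = days at the first rate; then 366 − d days at the second rate.
€1,332,000 × [1.65%·d + 4.65%·(366−d)] / 366 = €39,556.03
Solving gives d = 205, so the new rate took effect on 24 Jul 2020.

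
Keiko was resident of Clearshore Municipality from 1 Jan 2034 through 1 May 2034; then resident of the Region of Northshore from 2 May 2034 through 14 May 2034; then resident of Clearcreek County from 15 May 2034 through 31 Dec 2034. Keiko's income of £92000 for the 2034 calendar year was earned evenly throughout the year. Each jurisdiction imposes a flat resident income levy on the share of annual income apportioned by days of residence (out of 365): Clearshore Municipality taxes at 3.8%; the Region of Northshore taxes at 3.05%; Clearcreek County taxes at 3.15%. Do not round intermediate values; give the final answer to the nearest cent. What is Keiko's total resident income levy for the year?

Clearshore Municipality, 1 Jan – 1 May 2034: 121 days → £92000 × 3.8% × 121/365 = £1158.9479
The Region of Northshore, 2 May – 14 May 2034: 13 days → £92000 × 3.05% × 13/365 = £99.9397
Clearcreek County, 15 May – 31 Dec 2034: 231 days → £92000 × 3.15% × 231/365 = £1834.0767
Total = £3092.9644

£3092.96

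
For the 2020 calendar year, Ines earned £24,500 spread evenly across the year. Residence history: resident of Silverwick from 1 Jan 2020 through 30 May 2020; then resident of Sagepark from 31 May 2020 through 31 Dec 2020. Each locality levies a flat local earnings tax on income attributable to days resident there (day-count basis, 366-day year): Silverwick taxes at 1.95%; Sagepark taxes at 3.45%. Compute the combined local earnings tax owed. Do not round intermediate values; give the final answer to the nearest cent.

Silverwick, 1 Jan – 30 May 2020: 151 days → £24,500 × 1.95% × 151/366 = £197.1045
Sagepark, 31 May – 31 Dec 2020: 215 days → £24,500 × 3.45% × 215/366 = £496.5266
Total = £693.6311

£693.63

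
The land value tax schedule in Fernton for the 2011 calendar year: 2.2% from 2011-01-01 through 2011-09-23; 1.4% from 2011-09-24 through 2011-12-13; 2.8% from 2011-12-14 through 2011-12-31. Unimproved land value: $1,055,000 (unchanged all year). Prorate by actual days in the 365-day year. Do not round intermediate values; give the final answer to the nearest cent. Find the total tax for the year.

$21,649.18

2011-01-01 to 2011-09-23: 266 days at 2.2% → $1,055,000 × 2.2% × 266/365 = $16,914.6849
2011-09-24 to 2011-12-13: 81 days at 1.4% → $1,055,000 × 1.4% × 81/365 = $3,277.7260
2011-12-14 to 2011-12-31: 18 days at 2.8% → $1,055,000 × 2.8% × 18/365 = $1,456.7671
Total = $21,649.1781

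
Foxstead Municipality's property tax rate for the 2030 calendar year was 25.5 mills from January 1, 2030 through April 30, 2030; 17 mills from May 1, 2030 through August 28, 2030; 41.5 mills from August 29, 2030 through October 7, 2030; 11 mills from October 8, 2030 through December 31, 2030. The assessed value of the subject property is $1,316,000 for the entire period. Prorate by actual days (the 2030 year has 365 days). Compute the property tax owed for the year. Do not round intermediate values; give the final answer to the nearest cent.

$27,744.16

January 1 – April 30, 2030: 120 days at 25.5 mills → $1,316,000 × 2.55% × 120/365 = $11,032.7671
May 1 – August 28, 2030: 120 days at 17 mills → $1,316,000 × 1.7% × 120/365 = $7,355.1781
August 29 – October 7, 2030: 40 days at 41.5 mills → $1,316,000 × 4.15% × 40/365 = $5,985.0959
October 8 – December 31, 2030: 85 days at 11 mills → $1,316,000 × 1.1% × 85/365 = $3,371.1233
Total = $27,744.1644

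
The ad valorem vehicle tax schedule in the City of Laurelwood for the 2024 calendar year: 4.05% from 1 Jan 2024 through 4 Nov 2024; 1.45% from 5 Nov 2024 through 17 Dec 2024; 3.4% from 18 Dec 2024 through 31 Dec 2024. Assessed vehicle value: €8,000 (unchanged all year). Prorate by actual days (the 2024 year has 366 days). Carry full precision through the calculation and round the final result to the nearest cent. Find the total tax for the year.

€297.57

1 Jan – 4 Nov 2024: 309 days at 4.05% → €8,000 × 4.05% × 309/366 = €273.5410
5 Nov – 17 Dec 2024: 43 days at 1.45% → €8,000 × 1.45% × 43/366 = €13.6284
18 Dec – 31 Dec 2024: 14 days at 3.4% → €8,000 × 3.4% × 14/366 = €10.4044
Total = €297.5738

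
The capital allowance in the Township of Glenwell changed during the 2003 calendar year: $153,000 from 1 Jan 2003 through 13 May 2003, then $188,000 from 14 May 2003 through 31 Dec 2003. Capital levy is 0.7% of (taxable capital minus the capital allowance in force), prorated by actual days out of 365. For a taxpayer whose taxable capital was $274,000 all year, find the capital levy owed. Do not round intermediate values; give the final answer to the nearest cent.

$691.27

1 Jan – 13 May 2003: 133 days, exemption $153,000 → ($274,000 − $153,000) × 0.7% × 133/365 = $308.6329
14 May – 31 Dec 2003: 232 days, exemption $188,000 → ($274,000 − $188,000) × 0.7% × 232/365 = $382.6411
Total = $691.2740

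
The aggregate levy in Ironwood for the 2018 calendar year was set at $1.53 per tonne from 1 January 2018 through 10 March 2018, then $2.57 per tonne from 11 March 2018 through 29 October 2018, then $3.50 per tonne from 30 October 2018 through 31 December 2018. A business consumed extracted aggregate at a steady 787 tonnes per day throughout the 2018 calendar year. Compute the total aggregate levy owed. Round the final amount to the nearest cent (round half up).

$727,880.56

1 January – 10 March 2018: 69 days × 787 tonnes/day = 54,303 tonnes at $1.53/tonne → $83,083.59
11 March – 29 October 2018: 233 days × 787 tonnes/day = 183,371 tonnes at $2.57/tonne → $471,263.47
30 October – 31 December 2018: 63 days × 787 tonnes/day = 49,581 tonnes at $3.50/tonne → $173,533.50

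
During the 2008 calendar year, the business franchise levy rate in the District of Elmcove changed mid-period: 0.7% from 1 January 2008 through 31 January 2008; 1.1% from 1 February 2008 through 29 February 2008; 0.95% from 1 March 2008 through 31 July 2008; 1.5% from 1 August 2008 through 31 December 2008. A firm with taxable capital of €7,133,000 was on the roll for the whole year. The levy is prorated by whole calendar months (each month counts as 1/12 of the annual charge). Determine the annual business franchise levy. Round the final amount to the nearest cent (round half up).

€83,515.54

1 January – 31 January 2008: 1 month at 0.7% → €7,133,000 × 0.7% × 1/12 = €4,160.9167
1 February – 29 February 2008: 1 month at 1.1% → €7,133,000 × 1.1% × 1/12 = €6,538.5833
1 March – 31 July 2008: 5 months at 0.95% → €7,133,000 × 0.95% × 5/12 = €28,234.7917
1 August – 31 December 2008: 5 months at 1.5% → €7,133,000 × 1.5% × 5/12 = €44,581.2500
Total = €83,515.5417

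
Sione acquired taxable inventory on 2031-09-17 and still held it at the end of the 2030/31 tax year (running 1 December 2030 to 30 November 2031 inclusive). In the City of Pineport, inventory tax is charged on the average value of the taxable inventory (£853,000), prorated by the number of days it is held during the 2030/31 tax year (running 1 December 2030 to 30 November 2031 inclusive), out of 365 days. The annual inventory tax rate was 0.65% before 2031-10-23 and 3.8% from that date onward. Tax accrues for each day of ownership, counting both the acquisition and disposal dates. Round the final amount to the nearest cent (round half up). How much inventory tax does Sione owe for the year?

£4,010.27

2031-09-17 to 2031-10-22: 36 days at 0.65% → £853,000 × 0.65% × 36/365 = £546.8548
2031-10-23 to 2031-11-30: 39 days at 3.8% → £853,000 × 3.8% × 39/365 = £3,463.4137
Total = £4,010.2685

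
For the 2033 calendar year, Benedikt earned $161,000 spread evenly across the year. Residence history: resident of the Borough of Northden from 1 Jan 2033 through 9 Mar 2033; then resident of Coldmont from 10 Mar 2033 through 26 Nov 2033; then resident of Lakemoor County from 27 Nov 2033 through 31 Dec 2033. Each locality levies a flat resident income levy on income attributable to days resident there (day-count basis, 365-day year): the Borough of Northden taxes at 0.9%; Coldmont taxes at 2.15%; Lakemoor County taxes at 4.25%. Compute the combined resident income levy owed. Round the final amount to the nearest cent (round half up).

The Borough of Northden, 1 Jan – 9 Mar 2033: 68 days → $161,000 × 0.9% × 68/365 = $269.9507
Coldmont, 10 Mar – 26 Nov 2033: 262 days → $161,000 × 2.15% × 262/365 = $2,484.6932
Lakemoor County, 27 Nov – 31 Dec 2033: 35 days → $161,000 × 4.25% × 35/365 = $656.1301
Total = $3,410.7740

$3,410.77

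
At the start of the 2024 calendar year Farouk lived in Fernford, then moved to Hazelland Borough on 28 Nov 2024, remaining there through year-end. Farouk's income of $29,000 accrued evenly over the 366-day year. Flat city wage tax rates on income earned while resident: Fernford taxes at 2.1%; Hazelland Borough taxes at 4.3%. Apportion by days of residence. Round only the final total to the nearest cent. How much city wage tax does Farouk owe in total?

$668.27

Fernford, 1 Jan – 27 Nov 2024: 332 days → $29,000 × 2.1% × 332/366 = $552.4262
Hazelland Borough, 28 Nov – 31 Dec 2024: 34 days → $29,000 × 4.3% × 34/366 = $115.8415
Total = $668.2678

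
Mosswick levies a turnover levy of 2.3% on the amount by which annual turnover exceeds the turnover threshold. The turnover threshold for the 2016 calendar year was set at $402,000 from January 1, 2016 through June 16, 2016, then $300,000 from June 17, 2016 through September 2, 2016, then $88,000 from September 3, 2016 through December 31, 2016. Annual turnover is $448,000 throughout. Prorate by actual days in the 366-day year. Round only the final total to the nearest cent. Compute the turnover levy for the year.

January 1 – June 16, 2016: 168 days, exemption $402,000 → ($448,000 − $402,000) × 2.3% × 168/366 = $485.6393
June 17 – September 2, 2016: 78 days, exemption $300,000 → ($448,000 − $300,000) × 2.3% × 78/366 = $725.4426
September 3 – December 31, 2016: 120 days, exemption $88,000 → ($448,000 − $88,000) × 2.3% × 120/366 = $2,714.7541
Total = $3,925.8361

$3,925.84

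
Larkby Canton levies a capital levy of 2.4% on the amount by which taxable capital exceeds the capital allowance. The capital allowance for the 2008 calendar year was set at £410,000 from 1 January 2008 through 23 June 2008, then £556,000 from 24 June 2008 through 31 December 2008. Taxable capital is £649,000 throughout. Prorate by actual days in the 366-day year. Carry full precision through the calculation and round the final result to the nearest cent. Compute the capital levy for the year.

£3,907.41

1 January – 23 June 2008: 175 days, exemption £410,000 → (£649,000 − £410,000) × 2.4% × 175/366 = £2,742.6230
24 June – 31 December 2008: 191 days, exemption £556,000 → (£649,000 − £556,000) × 2.4% × 191/366 = £1,164.7869
Total = £3,907.4098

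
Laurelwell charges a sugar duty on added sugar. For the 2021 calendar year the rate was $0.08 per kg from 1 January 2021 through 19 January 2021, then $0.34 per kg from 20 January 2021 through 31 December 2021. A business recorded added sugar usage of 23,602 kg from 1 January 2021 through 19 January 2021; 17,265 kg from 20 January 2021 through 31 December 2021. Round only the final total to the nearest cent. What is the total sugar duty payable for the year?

$7758.26

1 January – 19 January 2021: 23,602 kg at $0.08/kg → $1888.16
20 January – 31 December 2021: 17,265 kg at $0.34/kg → $5870.10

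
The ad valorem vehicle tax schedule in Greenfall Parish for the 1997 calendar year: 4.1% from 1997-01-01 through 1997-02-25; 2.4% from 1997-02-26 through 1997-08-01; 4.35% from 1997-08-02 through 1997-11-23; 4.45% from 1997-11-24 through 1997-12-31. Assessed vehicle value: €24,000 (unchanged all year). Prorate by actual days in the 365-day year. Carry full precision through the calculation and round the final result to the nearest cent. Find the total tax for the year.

€835.99

1997-01-01 to 1997-02-25: 56 days at 4.1% → €24,000 × 4.1% × 56/365 = €150.9699
1997-02-26 to 1997-08-01: 157 days at 2.4% → €24,000 × 2.4% × 157/365 = €247.7589
1997-08-02 to 1997-11-23: 114 days at 4.35% → €24,000 × 4.35% × 114/365 = €326.0712
1997-11-24 to 1997-12-31: 38 days at 4.45% → €24,000 × 4.45% × 38/365 = €111.1890
Total = €835.9890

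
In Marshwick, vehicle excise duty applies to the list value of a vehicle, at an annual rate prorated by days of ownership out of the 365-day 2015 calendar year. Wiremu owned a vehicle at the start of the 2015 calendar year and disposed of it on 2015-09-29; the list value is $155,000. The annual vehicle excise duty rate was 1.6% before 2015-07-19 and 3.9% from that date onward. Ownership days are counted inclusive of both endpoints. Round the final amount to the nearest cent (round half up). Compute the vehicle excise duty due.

$2,561.11

2015-01-01 to 2015-07-18: 199 days at 1.6% → $155,000 × 1.6% × 199/365 = $1,352.1096
2015-07-19 to 2015-09-29: 73 days at 3.9% → $155,000 × 3.9% × 73/365 = $1,209.0000
Total = $2,561.1096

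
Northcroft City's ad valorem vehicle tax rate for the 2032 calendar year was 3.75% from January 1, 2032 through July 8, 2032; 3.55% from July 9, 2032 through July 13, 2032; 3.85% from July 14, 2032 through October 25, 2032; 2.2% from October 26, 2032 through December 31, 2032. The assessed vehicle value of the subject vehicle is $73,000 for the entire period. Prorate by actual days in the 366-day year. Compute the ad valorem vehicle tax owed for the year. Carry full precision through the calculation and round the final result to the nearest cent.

$2,549.12

January 1 – July 8, 2032: 190 days at 3.75% → $73,000 × 3.75% × 190/366 = $1,421.1066
July 9 – July 13, 2032: 5 days at 3.55% → $73,000 × 3.55% × 5/366 = $35.4030
July 14 – October 25, 2032: 104 days at 3.85% → $73,000 × 3.85% × 104/366 = $798.6120
October 26 – December 31, 2032: 67 days at 2.2% → $73,000 × 2.2% × 67/366 = $293.9945
Total = $2,549.1161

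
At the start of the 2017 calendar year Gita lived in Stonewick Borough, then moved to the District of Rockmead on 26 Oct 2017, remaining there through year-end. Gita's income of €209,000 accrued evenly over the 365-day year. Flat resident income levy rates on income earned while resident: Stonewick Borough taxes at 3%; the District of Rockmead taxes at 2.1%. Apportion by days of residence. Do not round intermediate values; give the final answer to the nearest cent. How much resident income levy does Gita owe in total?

Stonewick Borough, 1 Jan – 25 Oct 2017: 298 days → €209,000 × 3% × 298/365 = €5,119.0685
The District of Rockmead, 26 Oct – 31 Dec 2017: 67 days → €209,000 × 2.1% × 67/365 = €805.6521
Total = €5,924.7205

€5,924.72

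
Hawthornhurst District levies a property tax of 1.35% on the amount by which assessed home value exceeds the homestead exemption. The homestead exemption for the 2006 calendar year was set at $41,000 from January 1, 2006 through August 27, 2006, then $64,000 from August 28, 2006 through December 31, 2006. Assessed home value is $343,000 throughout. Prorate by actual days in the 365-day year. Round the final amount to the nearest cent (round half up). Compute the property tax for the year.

$3,969.81

January 1 – August 27, 2006: 239 days, exemption $41,000 → ($343,000 − $41,000) × 1.35% × 239/365 = $2,669.5973
August 28 – December 31, 2006: 126 days, exemption $64,000 → ($343,000 − $64,000) × 1.35% × 126/365 = $1,300.2164
Total = $3,969.8137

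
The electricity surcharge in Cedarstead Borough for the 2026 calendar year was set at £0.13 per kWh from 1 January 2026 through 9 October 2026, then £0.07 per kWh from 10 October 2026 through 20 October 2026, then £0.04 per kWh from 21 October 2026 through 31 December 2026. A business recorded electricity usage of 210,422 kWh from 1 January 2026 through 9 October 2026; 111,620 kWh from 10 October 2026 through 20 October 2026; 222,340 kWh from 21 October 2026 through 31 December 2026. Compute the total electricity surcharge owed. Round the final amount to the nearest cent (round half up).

£44,061.86

1 January – 9 October 2026: 210,422 kWh at £0.13/kWh → £27,354.86
10 October – 20 October 2026: 111,620 kWh at £0.07/kWh → £7,813.40
21 October – 31 December 2026: 222,340 kWh at £0.04/kWh → £8,893.60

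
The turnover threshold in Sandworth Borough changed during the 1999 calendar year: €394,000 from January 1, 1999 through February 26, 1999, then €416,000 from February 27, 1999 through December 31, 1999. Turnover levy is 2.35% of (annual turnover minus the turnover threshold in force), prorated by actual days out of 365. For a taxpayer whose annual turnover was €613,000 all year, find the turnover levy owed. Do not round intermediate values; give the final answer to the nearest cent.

€4,710.24

January 1 – February 26, 1999: 57 days, exemption €394,000 → (€613,000 − €394,000) × 2.35% × 57/365 = €803.7000
February 27 – December 31, 1999: 308 days, exemption €416,000 → (€613,000 − €416,000) × 2.35% × 308/365 = €3,906.5370
Total = €4,710.2370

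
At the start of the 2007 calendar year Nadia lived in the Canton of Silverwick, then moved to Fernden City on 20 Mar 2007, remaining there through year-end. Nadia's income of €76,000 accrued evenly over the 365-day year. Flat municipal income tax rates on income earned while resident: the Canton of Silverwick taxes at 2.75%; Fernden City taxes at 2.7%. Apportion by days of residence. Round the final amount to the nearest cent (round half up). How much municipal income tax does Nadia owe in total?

€2,060.12

The Canton of Silverwick, 1 Jan – 19 Mar 2007: 78 days → €76,000 × 2.75% × 78/365 = €446.6301
Fernden City, 20 Mar – 31 Dec 2007: 287 days → €76,000 × 2.7% × 287/365 = €1,613.4904
Total = €2,060.1205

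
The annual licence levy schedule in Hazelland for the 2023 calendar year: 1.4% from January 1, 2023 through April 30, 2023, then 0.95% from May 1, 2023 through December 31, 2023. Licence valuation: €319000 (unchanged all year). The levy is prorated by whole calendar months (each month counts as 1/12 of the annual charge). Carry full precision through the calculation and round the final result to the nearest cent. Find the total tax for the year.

€3509.00

January 1 – April 30, 2023: 4 months at 1.4% → €319000 × 1.4% × 4/12 = €1488.6667
May 1 – December 31, 2023: 8 months at 0.95% → €319000 × 0.95% × 8/12 = €2020.3333
Total = €3509.0000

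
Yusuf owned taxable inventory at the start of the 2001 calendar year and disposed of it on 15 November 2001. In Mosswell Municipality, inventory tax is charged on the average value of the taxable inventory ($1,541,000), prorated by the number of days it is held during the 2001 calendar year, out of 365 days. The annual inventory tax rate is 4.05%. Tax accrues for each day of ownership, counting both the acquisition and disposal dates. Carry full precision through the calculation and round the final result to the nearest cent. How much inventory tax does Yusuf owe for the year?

$54,545.07

Days held (1 January – 15 November 2001): 319 out of 365
Tax = $1,541,000 × 4.05% × 319/365 = $54,545.0671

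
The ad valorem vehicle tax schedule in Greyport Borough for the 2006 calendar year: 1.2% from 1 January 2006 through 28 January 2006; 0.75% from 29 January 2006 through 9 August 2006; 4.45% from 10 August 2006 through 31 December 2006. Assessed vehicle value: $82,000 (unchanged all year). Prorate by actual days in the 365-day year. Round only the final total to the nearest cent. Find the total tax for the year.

1 January – 28 January 2006: 28 days at 1.2% → $82,000 × 1.2% × 28/365 = $75.4849
29 January – 9 August 2006: 193 days at 0.75% → $82,000 × 0.75% × 193/365 = $325.1918
10 August – 31 December 2006: 144 days at 4.45% → $82,000 × 4.45% × 144/365 = $1,439.6055
Total = $1,840.2822

$1,840.28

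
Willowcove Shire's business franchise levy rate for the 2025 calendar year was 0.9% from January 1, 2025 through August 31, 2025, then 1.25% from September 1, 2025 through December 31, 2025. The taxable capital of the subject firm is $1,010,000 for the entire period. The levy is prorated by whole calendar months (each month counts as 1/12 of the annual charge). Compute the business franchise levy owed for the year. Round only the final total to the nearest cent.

$10,268.33

January 1 – August 31, 2025: 8 months at 0.9% → $1,010,000 × 0.9% × 8/12 = $6,060.0000
September 1 – December 31, 2025: 4 months at 1.25% → $1,010,000 × 1.25% × 4/12 = $4,208.3333
Total = $10,268.3333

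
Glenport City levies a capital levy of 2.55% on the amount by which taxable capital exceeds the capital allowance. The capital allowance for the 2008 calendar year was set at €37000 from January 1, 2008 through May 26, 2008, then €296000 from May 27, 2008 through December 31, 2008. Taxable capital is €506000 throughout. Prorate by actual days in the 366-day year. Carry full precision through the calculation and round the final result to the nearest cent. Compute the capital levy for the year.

January 1 – May 26, 2008: 147 days, exemption €37000 → (€506000 − €37000) × 2.55% × 147/366 = €4803.4057
May 27 – December 31, 2008: 219 days, exemption €296000 → (€506000 − €296000) × 2.55% × 219/366 = €3204.2213
Total = €8007.6270

€8007.63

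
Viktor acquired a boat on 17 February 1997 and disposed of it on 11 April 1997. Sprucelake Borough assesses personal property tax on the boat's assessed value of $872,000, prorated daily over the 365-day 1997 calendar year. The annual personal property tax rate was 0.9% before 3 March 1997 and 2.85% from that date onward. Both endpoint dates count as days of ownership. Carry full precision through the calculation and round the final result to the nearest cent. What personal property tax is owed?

$3,024.53

17 February – 2 March 1997: 14 days at 0.9% → $872,000 × 0.9% × 14/365 = $301.0192
3 March – 11 April 1997: 40 days at 2.85% → $872,000 × 2.85% × 40/365 = $2,723.5068
Total = $3,024.5260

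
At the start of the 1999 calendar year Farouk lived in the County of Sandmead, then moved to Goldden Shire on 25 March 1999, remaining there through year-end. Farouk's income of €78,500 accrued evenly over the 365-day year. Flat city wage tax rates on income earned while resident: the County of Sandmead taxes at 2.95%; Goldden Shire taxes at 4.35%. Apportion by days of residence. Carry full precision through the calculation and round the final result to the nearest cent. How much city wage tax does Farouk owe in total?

€3,164.84

The County of Sandmead, 1 January – 24 March 1999: 83 days → €78,500 × 2.95% × 83/365 = €526.5952
Goldden Shire, 25 March – 31 December 1999: 282 days → €78,500 × 4.35% × 282/365 = €2,638.2452
Total = €3,164.8404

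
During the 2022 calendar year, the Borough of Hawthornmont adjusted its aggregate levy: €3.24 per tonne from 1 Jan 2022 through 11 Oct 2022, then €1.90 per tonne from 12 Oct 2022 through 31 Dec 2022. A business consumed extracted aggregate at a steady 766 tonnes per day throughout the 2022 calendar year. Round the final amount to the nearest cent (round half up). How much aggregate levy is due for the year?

€822,729.96

1 Jan – 11 Oct 2022: 284 days × 766 tonnes/day = 217,544 tonnes at €3.24/tonne → €704,842.56
12 Oct – 31 Dec 2022: 81 days × 766 tonnes/day = 62,046 tonnes at €1.90/tonne → €117,887.40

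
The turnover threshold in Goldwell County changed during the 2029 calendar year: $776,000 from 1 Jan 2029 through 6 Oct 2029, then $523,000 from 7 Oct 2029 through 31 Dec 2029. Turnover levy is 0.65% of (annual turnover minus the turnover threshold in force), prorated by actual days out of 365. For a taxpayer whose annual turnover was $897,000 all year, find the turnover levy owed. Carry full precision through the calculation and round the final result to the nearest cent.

1 Jan – 6 Oct 2029: 279 days, exemption $776,000 → ($897,000 − $776,000) × 0.65% × 279/365 = $601.1877
7 Oct – 31 Dec 2029: 86 days, exemption $523,000 → ($897,000 − $523,000) × 0.65% × 86/365 = $572.7836
Total = $1,173.9712

$1,173.97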